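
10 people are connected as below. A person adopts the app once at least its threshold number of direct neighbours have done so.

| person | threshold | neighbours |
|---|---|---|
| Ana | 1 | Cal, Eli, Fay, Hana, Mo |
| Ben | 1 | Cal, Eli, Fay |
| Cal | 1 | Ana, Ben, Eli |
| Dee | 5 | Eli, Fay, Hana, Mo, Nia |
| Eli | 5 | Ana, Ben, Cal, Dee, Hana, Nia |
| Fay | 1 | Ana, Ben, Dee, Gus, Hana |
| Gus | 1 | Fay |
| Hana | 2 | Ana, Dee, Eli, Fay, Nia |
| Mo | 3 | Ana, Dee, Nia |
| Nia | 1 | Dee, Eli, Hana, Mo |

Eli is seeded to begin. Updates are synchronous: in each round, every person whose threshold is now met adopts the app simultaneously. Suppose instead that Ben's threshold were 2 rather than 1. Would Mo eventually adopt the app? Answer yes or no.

With Ben's threshold at 2:
Round 1 — Eli adopts the app (initial).
Round 2 — checking thresholds:
  Ana: 1 of 5 neighbours ≥ 1, adopts the app.
  Ben: 1 of 3 neighbours < 2, not yet.
  Cal: 1 of 3 neighbours ≥ 1, adopts the app.
  Dee: 1 of 5 neighbours < 5, not yet.
  Hana: 1 of 5 neighbours < 2, not yet.
  Nia: 1 of 4 neighbours ≥ 1, adopts the app.
Round 3 — checking thresholds:
  Ben: 2 of 3 neighbours ≥ 2, adopts the app.
  Dee: 2 of 5 neighbours < 5, not yet.
  Fay: 1 of 5 neighbours ≥ 1, adopts the app.
  Hana: 3 of 5 neighbours ≥ 2, adopts the app.
  Mo: 2 of 3 neighbours < 3, not yet.
Round 4 — checking thresholds:
  Dee: 4 of 5 neighbours < 5, not yet.
  Gus: 1 of 1 neighbours ≥ 1, adopts the app.
  Mo: 2 of 3 neighbours < 3, not yet.
Round 5 — no new adoptions; cascade stops.

no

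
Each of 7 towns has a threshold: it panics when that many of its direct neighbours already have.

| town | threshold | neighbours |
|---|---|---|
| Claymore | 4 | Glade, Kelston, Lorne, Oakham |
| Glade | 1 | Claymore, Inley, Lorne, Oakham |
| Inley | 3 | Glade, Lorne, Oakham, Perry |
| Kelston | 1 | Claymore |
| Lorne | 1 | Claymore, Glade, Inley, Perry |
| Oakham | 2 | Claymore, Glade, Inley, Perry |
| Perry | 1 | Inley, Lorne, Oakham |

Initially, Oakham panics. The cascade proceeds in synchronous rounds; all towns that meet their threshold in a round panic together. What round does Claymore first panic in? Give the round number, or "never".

Round 1 — Oakham panics (initial).
Round 2 — checking thresholds:
  Claymore: 1 of 4 neighbours < 4, below threshold.
  Glade: 1 of 4 neighbours ≥ 1, panics.
  Inley: 1 of 4 neighbours < 3, below threshold.
  Perry: 1 of 3 neighbours ≥ 1, panics.
Round 3 — checking thresholds:
  Claymore: 2 of 4 neighbours < 4, below threshold.
  Inley: 3 of 4 neighbours ≥ 3, panics.
  Lorne: 2 of 4 neighbours ≥ 1, panics.
Round 4 — no new panics; cascade stops.

never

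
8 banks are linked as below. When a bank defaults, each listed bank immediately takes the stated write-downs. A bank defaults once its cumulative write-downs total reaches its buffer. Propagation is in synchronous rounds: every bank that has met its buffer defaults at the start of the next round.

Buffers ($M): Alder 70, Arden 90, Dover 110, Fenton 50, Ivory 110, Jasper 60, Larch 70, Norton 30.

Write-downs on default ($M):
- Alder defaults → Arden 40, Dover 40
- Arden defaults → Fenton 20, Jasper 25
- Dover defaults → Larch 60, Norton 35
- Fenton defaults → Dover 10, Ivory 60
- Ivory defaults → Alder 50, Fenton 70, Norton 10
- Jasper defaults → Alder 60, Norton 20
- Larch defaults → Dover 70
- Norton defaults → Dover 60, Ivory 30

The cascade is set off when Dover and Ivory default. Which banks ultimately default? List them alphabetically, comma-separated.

Dover, Fenton, Ivory, Norton

Round 1 — Dover, Ivory default (initial).
  Alder: +50 → 50 < 70
  Fenton: +70 → 70 ≥ 50
  Larch: +60 → 60 < 70
  Norton: +35+10 → 45 ≥ 30
Round 2 — Fenton, Norton default.
No further defaults.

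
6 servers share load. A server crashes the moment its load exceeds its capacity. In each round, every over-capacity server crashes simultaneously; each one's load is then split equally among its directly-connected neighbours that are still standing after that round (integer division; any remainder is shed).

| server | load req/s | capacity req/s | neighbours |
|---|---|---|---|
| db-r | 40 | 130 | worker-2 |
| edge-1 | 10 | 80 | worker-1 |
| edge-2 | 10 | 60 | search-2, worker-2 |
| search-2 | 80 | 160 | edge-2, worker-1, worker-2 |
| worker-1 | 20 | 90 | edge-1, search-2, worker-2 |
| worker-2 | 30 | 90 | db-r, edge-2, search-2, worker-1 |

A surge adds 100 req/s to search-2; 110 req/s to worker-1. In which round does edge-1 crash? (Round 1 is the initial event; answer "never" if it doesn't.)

Round 1 — search-2 at 180 > 160; worker-1 at 130 > 90. search-2, worker-1 crash.
  search-2 sheds 180 req/s to edge-2, worker-2: 90 each.
    edge-2: 10+90 = 100 > 60
    worker-2: 30+90 = 120 > 90
  worker-1 sheds 130 req/s to edge-1, worker-2: 65 each.
    edge-1: 10+65 = 75 ≤ 80
    worker-2: 120+65 = 185 > 90
Round 2 — edge-2, worker-2 crash.
  edge-2 sheds 100 req/s: no online neighbours, lost.
  worker-2 sheds 185 req/s to db-r: 185 each.
    db-r: 40+185 = 225 > 130
Round 3 — db-r crashes.
  db-r sheds 225 req/s: no online neighbours, lost.
No further crashes.

never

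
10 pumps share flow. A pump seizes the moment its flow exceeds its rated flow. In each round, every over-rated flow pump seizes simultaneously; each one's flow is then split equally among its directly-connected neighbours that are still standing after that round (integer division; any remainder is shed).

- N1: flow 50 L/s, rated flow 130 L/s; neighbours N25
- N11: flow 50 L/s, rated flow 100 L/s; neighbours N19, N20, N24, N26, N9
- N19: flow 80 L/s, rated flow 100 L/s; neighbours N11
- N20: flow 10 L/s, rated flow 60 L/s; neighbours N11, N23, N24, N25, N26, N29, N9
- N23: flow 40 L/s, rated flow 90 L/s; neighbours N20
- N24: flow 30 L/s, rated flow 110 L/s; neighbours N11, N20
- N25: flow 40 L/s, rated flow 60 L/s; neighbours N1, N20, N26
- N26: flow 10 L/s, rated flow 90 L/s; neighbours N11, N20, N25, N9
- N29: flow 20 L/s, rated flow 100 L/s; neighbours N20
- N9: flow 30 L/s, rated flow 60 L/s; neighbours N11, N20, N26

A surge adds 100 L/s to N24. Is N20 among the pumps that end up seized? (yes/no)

Round 1 — N24 at 130 > 110. N24 seizes.
  N24 sheds 130 L/s to N11, N20: 65 each.
    N11: 50+65 = 115 > 100
    N20: 10+65 = 75 > 60
Round 2 — N11, N20 seize.
  N11 sheds 115 L/s to N19, N26, N9: 38 each (1 lost).
    N19: 80+38 = 118 > 100
    N26: 10+38 = 48 ≤ 90
    N9: 30+38 = 68 > 60
  N20 sheds 75 L/s to N23, N25, N26, N29, N9: 15 each.
    N23: 40+15 = 55 ≤ 90
    N25: 40+15 = 55 ≤ 60
    N26: 48+15 = 63 ≤ 90
    N29: 20+15 = 35 ≤ 100
    N9: 68+15 = 83 > 60
Round 3 — N19, N9 seize.
  N19 sheds 118 L/s: no online neighbours, lost.
  N9 sheds 83 L/s to N26: 83 each.
    N26: 63+83 = 146 > 90
Round 4 — N26 seizes.
  N26 sheds 146 L/s to N25: 146 each.
    N25: 55+146 = 201 > 60
Round 5 — N25 seizes.
  N25 sheds 201 L/s to N1: 201 each.
    N1: 50+201 = 251 > 130
Round 6 — N1 seizes.
  N1 sheds 251 L/s: no online neighbours, lost.
No further seizures.

yes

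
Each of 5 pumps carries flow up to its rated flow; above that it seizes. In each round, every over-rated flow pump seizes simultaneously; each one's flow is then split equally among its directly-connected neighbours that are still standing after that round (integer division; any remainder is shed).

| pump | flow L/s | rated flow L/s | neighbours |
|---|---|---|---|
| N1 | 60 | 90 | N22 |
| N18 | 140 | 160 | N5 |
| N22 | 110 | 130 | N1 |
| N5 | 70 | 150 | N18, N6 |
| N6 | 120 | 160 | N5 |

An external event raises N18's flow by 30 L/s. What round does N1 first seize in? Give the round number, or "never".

never

Round 1 — N18 at 170 > 160. N18 seizes.
  N18 sheds 170 L/s to N5: 170 each.
    N5: 70+170 = 240 > 150
Round 2 — N5 seizes.
  N5 sheds 240 L/s to N6: 240 each.
    N6: 120+240 = 360 > 160
Round 3 — N6 seizes.
  N6 sheds 360 L/s: no online neighbours, lost.
No further seizures.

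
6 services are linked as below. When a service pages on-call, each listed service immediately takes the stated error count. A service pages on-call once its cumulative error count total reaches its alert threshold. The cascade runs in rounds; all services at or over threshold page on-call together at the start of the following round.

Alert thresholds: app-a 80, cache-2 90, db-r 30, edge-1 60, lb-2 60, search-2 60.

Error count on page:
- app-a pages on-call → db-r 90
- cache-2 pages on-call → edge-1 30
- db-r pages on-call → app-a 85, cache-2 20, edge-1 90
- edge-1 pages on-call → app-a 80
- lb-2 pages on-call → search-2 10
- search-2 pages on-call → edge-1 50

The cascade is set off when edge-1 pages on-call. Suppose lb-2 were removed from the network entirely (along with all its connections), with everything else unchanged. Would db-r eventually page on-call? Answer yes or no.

With lb-2 removed:
Round 1 — edge-1 pages on-call (initial).
  app-a: +80 → 80 ≥ 80
Round 2 — app-a pages on-call.
  db-r: +90 → 90 ≥ 30
Round 3 — db-r pages on-call.
  cache-2: +20 → 20 < 90
No further pages.

yes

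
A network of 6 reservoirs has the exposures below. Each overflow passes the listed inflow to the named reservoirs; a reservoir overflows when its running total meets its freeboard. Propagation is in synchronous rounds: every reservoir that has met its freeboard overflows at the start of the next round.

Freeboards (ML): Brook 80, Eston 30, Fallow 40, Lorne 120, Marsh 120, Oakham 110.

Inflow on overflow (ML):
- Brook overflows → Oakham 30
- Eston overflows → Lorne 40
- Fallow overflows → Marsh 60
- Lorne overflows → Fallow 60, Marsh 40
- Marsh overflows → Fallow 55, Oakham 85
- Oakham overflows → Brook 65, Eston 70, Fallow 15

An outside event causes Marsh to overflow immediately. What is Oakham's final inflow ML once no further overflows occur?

Round 1 — Marsh overflows (initial).
  Fallow: +55 → 55 ≥ 40
  Oakham: +85 → 85 < 110
Round 2 — Fallow overflows.
No further overflows.

85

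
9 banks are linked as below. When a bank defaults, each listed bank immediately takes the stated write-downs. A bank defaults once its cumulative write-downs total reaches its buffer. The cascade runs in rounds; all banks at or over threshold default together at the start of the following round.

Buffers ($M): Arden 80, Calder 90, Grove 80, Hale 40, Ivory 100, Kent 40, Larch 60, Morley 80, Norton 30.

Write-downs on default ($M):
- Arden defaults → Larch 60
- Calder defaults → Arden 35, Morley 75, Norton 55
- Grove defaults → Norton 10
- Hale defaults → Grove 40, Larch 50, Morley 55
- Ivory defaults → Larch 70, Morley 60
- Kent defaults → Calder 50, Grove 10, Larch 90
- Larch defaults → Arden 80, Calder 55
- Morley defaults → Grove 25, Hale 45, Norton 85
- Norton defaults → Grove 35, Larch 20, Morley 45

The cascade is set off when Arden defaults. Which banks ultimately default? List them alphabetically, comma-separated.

Round 1 — Arden defaults (initial).
  Larch: +60 → 60 ≥ 60
Round 2 — Larch defaults.
  Calder: +55 → 55 < 90
No further defaults.

Arden, Larch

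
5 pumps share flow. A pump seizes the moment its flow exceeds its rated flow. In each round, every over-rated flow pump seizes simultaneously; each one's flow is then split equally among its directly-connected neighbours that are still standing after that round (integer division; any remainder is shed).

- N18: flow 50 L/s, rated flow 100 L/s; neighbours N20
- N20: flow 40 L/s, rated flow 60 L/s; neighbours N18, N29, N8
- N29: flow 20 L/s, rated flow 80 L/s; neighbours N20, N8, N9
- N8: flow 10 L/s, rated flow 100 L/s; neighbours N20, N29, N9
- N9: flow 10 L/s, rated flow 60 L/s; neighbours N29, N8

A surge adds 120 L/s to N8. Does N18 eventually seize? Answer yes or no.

Round 1 — N8 at 130 > 100. N8 seizes.
  N8 sheds 130 L/s to N20, N29, N9: 43 each (1 lost).
    N20: 40+43 = 83 > 60
    N29: 20+43 = 63 ≤ 80
    N9: 10+43 = 53 ≤ 60
Round 2 — N20 seizes.
  N20 sheds 83 L/s to N18, N29: 41 each (1 lost).
    N18: 50+41 = 91 ≤ 100
    N29: 63+41 = 104 > 80
Round 3 — N29 seizes.
  N29 sheds 104 L/s to N9: 104 each.
    N9: 53+104 = 157 > 60
Round 4 — N9 seizes.
  N9 sheds 157 L/s: no online neighbours, lost.
No further seizures.

no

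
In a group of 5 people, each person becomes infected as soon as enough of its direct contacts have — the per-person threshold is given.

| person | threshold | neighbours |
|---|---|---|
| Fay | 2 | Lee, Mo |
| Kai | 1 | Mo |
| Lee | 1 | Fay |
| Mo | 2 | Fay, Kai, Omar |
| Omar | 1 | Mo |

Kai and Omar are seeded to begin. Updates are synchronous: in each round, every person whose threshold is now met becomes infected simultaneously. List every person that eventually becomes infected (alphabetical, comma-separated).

Round 1 — Kai, Omar become infected (initial).
Round 2 — checking thresholds:
  Mo: 2 of 3 neighbours ≥ 2, becomes infected.
Round 3 — no new infections; cascade stops.

Kai, Mo, Omar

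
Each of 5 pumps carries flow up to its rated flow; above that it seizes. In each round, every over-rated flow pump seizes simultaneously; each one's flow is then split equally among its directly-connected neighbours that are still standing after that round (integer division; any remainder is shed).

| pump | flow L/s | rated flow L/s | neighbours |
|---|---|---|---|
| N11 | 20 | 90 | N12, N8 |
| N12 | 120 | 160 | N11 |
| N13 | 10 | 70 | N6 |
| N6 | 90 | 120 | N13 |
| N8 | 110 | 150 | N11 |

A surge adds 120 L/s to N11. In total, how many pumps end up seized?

3

Round 1 — N11 at 140 > 90. N11 seizes.
  N11 sheds 140 L/s to N12, N8: 70 each.
    N12: 120+70 = 190 > 160
    N8: 110+70 = 180 > 150
Round 2 — N12, N8 seize.
  N12 sheds 190 L/s: no online neighbours, lost.
  N8 sheds 180 L/s: no online neighbours, lost.
No further seizures.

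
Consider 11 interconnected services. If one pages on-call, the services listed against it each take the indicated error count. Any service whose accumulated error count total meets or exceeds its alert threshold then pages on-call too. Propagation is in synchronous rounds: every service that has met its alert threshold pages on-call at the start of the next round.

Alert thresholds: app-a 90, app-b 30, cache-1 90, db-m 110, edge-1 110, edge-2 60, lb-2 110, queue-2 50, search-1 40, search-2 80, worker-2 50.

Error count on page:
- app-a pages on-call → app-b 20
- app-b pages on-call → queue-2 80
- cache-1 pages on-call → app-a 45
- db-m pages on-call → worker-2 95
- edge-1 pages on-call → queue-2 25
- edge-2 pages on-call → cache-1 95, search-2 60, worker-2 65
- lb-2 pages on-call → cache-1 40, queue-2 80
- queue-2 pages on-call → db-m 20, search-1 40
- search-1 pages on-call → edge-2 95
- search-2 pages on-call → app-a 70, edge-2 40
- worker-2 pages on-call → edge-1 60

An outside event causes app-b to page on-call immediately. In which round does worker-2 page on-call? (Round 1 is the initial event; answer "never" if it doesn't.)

Round 1 — app-b pages on-call (initial).
  queue-2: +80 → 80 ≥ 50
Round 2 — queue-2 pages on-call.
  db-m: +20 → 20 < 110
  search-1: +40 → 40 ≥ 40
Round 3 — search-1 pages on-call.
  edge-2: +95 → 95 ≥ 60
Round 4 — edge-2 pages on-call.
  cache-1: +95 → 95 ≥ 90
  search-2: +60 → 60 < 80
  worker-2: +65 → 65 ≥ 50
Round 5 — cache-1, worker-2 page on-call.
  app-a: +45 → 45 < 90
  edge-1: +60 → 60 < 110
No further pages.

5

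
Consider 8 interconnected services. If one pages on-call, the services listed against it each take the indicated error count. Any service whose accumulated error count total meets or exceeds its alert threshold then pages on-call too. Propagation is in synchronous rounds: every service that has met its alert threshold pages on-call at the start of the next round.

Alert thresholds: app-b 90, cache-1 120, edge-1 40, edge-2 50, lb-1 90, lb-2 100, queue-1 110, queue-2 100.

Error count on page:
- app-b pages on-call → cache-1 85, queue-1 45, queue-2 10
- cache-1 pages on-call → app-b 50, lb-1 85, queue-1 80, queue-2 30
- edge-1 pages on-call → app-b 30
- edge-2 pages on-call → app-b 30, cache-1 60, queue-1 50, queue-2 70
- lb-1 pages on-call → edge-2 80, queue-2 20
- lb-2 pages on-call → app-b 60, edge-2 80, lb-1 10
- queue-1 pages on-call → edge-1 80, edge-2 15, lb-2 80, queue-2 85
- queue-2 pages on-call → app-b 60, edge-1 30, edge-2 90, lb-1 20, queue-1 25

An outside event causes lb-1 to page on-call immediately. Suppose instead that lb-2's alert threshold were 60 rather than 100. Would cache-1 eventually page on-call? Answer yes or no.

no

With lb-2's alert threshold at 60:
Round 1 — lb-1 pages on-call (initial).
  edge-2: +80 → 80 ≥ 50
  queue-2: +20 → 20 < 100
Round 2 — edge-2 pages on-call.
  app-b: +30 → 30 < 90
  cache-1: +60 → 60 < 120
  queue-1: +50 → 50 < 110
  queue-2: +70 → 90 < 100
No further pages.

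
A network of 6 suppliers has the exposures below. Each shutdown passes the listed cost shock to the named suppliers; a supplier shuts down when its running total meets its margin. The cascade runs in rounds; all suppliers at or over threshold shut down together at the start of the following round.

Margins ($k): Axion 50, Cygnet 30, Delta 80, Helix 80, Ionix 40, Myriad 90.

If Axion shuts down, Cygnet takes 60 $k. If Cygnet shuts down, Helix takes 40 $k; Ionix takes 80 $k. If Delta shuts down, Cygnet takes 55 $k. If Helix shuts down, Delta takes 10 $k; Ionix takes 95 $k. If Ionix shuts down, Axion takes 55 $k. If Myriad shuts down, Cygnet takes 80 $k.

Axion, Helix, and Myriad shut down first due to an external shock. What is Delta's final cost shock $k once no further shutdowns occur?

10

Round 1 — Axion, Helix, Myriad shut down (initial).
  Cygnet: +60+80 → 140 ≥ 30
  Delta: +10 → 10 < 80
  Ionix: +95 → 95 ≥ 40
Round 2 — Cygnet, Ionix shut down.
No further shutdowns.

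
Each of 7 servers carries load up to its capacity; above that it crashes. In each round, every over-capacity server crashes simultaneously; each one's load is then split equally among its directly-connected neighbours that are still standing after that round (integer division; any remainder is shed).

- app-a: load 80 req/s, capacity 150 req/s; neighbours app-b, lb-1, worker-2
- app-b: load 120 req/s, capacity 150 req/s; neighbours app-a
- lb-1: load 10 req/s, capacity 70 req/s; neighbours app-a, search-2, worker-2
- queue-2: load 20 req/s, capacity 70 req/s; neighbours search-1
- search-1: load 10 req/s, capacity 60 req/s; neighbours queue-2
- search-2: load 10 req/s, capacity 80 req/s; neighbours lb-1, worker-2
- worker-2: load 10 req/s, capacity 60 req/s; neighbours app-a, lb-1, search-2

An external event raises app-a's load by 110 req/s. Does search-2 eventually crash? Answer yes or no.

yes

Round 1 — app-a at 190 > 150. app-a crashes.
  app-a sheds 190 req/s to app-b, lb-1, worker-2: 63 each (1 lost).
    app-b: 120+63 = 183 > 150
    lb-1: 10+63 = 73 > 70
    worker-2: 10+63 = 73 > 60
Round 2 — app-b, lb-1, worker-2 crash.
  app-b sheds 183 req/s: no online neighbours, lost.
  lb-1 sheds 73 req/s to search-2: 73 each.
    search-2: 10+73 = 83 > 80
  worker-2 sheds 73 req/s to search-2: 73 each.
    search-2: 83+73 = 156 > 80
Round 3 — search-2 crashes.
  search-2 sheds 156 req/s: no online neighbours, lost.
No further crashes.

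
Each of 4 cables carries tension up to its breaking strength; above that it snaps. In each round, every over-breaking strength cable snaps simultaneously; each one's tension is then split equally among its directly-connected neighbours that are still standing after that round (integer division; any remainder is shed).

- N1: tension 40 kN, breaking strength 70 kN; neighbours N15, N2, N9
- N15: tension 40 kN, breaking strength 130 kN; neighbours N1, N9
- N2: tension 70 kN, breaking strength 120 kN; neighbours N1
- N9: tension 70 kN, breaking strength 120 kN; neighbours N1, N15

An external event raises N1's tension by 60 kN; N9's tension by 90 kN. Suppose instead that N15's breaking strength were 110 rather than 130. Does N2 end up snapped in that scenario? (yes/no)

no

With N15's breaking strength at 110:
Round 1 — N1 at 100 > 70; N9 at 160 > 120. N1, N9 snap.
  N1 sheds 100 kN to N15, N2: 50 each.
    N15: 40+50 = 90 ≤ 110
    N2: 70+50 = 120 ≤ 120
  N9 sheds 160 kN to N15: 160 each.
    N15: 90+160 = 250 > 110
Round 2 — N15 snaps.
  N15 sheds 250 kN: no online neighbours, lost.
No further breaks.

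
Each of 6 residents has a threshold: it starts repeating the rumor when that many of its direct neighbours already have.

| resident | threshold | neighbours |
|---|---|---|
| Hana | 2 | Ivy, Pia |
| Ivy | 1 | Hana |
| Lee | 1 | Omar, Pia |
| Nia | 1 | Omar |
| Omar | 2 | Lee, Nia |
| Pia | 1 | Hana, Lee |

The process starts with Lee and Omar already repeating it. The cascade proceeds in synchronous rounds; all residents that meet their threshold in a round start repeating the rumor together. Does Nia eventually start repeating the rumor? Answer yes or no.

Round 1 — Lee, Omar start repeating the rumor (initial).
Round 2 — checking thresholds:
  Nia: 1 of 1 neighbours ≥ 1, starts repeating the rumor.
  Pia: 1 of 2 neighbours ≥ 1, starts repeating the rumor.
Round 3 — no new spreads; cascade stops.

yes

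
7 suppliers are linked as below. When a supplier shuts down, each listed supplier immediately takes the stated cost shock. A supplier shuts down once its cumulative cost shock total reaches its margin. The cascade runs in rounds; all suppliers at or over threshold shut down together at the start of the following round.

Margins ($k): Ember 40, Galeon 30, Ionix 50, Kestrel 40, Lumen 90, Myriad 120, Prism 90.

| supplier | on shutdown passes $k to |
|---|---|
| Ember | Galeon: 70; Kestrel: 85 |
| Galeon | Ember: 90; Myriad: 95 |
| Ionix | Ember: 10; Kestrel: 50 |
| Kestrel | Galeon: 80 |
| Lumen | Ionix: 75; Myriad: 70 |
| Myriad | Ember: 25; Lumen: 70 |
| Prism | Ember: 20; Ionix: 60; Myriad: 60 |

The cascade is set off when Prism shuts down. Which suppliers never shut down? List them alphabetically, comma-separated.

Lumen

Round 1 — Prism shuts down (initial).
  Ember: +20 → 20 < 40
  Ionix: +60 → 60 ≥ 50
  Myriad: +60 → 60 < 120
Round 2 — Ionix shuts down.
  Ember: +10 → 30 < 40
  Kestrel: +50 → 50 ≥ 40
Round 3 — Kestrel shuts down.
  Galeon: +80 → 80 ≥ 30
Round 4 — Galeon shuts down.
  Ember: +90 → 120 ≥ 40
  Myriad: +95 → 155 ≥ 120
Round 5 — Ember, Myriad shut down.
  Lumen: +70 → 70 < 90
No further shutdowns.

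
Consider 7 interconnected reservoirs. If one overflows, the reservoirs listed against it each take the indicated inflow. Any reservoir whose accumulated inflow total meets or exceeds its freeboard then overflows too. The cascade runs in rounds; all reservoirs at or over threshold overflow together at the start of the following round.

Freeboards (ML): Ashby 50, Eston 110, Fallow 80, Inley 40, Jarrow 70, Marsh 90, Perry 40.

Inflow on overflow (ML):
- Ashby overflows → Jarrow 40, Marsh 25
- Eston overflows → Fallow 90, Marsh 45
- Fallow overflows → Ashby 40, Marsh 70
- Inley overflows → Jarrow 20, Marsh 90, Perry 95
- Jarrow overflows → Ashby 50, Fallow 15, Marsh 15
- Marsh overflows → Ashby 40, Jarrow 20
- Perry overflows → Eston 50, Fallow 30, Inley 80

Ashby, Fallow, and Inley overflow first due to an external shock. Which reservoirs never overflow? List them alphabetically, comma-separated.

Eston

Round 1 — Ashby, Fallow, Inley overflow (initial).
  Jarrow: +40+20 → 60 < 70
  Marsh: +25+70+90 → 185 ≥ 90
  Perry: +95 → 95 ≥ 40
Round 2 — Marsh, Perry overflow.
  Eston: +50 → 50 < 110
  Jarrow: +20 → 80 ≥ 70
Round 3 — Jarrow overflows.
No further overflows.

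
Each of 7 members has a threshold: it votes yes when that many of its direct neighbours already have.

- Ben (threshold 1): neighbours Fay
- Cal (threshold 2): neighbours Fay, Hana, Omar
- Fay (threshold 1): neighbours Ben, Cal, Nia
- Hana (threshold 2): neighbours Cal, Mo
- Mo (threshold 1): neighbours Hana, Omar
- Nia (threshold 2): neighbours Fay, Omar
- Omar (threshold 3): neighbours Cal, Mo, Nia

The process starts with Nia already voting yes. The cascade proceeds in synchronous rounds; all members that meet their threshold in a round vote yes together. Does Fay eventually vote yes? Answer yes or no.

yes

Round 1 — Nia votes yes (initial).
Round 2 — checking thresholds:
  Fay: 1 of 3 neighbours ≥ 1, votes yes.
  Omar: 1 of 3 neighbours < 3, holds.
Round 3 — checking thresholds:
  Ben: 1 of 1 neighbours ≥ 1, votes yes.
  Cal: 1 of 3 neighbours < 2, holds.
  Omar: 1 of 3 neighbours < 3, holds.
Round 4 — no new yes votes; cascade stops.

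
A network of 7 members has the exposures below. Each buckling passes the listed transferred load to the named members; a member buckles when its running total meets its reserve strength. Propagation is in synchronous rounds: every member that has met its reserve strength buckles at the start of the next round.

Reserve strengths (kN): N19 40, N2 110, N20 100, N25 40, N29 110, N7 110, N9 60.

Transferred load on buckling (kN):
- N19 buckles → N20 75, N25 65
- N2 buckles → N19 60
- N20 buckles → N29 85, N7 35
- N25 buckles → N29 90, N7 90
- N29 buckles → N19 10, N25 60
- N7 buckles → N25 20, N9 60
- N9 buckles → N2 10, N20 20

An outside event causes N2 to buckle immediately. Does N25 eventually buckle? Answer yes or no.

Round 1 — N2 buckles (initial).
  N19: +60 → 60 ≥ 40
Round 2 — N19 buckles.
  N20: +75 → 75 < 100
  N25: +65 → 65 ≥ 40
Round 3 — N25 buckles.
  N29: +90 → 90 < 110
  N7: +90 → 90 < 110
No further bucklings.

yes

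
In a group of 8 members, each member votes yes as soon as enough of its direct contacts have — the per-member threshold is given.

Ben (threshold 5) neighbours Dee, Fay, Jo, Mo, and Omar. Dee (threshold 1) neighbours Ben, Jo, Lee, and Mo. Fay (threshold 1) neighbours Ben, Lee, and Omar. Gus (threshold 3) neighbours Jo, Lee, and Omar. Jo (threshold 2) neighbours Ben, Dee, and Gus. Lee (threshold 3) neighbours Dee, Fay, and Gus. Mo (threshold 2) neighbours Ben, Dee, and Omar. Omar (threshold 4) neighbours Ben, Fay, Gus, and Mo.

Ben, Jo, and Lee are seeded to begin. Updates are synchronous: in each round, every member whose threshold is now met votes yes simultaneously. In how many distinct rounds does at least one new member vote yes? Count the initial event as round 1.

Round 1 — Ben, Jo, Lee vote yes (initial).
Round 2 — checking thresholds:
  Dee: 3 of 4 neighbours ≥ 1, votes yes.
  Fay: 2 of 3 neighbours ≥ 1, votes yes.
  Gus: 2 of 3 neighbours < 3, below threshold.
  Mo: 1 of 3 neighbours < 2, below threshold.
  Omar: 1 of 4 neighbours < 4, below threshold.
Round 3 — checking thresholds:
  Gus: 2 of 3 neighbours < 3, below threshold.
  Mo: 2 of 3 neighbours ≥ 2, votes yes.
  Omar: 2 of 4 neighbours < 4, below threshold.
Round 4 — no new yes votes; cascade stops.

3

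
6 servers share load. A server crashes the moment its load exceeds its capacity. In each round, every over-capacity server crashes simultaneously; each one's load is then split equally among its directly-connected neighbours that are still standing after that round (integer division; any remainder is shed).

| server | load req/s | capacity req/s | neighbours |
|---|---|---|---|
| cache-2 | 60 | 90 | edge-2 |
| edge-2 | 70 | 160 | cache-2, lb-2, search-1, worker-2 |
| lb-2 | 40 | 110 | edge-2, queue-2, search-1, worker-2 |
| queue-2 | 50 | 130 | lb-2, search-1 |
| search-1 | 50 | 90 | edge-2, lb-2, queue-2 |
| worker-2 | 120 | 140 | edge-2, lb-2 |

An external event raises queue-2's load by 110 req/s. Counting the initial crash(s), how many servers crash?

6

Round 1 — queue-2 at 160 > 130. queue-2 crashes.
  queue-2 sheds 160 req/s to lb-2, search-1: 80 each.
    lb-2: 40+80 = 120 > 110
    search-1: 50+80 = 130 > 90
Round 2 — lb-2, search-1 crash.
  lb-2 sheds 120 req/s to edge-2, worker-2: 60 each.
    edge-2: 70+60 = 130 ≤ 160
    worker-2: 120+60 = 180 > 140
  search-1 sheds 130 req/s to edge-2: 130 each.
    edge-2: 130+130 = 260 > 160
Round 3 — edge-2, worker-2 crash.
  edge-2 sheds 260 req/s to cache-2: 260 each.
    cache-2: 60+260 = 320 > 90
  worker-2 sheds 180 req/s: no online neighbours, lost.
Round 4 — cache-2 crashes.
  cache-2 sheds 320 req/s: no online neighbours, lost.
No further crashes.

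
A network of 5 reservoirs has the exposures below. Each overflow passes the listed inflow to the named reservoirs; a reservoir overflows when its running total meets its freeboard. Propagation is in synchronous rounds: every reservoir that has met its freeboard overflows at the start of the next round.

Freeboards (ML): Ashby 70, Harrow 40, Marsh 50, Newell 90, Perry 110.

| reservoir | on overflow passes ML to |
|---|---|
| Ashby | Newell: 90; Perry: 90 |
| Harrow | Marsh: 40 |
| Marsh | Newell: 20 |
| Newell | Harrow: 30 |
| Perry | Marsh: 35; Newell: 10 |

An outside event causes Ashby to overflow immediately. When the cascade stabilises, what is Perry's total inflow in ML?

90

Round 1 — Ashby overflows (initial).
  Newell: +90 → 90 ≥ 90
  Perry: +90 → 90 < 110
Round 2 — Newell overflows.
  Harrow: +30 → 30 < 40
No further overflows.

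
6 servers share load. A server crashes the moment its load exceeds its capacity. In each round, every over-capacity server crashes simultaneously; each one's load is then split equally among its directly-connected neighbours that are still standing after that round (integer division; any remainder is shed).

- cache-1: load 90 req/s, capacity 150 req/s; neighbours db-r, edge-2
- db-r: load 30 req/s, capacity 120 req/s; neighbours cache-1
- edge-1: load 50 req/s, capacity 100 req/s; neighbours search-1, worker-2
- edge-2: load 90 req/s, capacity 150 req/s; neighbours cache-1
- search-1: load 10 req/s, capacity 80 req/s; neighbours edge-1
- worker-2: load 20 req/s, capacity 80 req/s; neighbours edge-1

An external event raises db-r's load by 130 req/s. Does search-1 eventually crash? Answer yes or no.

no

Round 1 — db-r at 160 > 120. db-r crashes.
  db-r sheds 160 req/s to cache-1: 160 each.
    cache-1: 90+160 = 250 > 150
Round 2 — cache-1 crashes.
  cache-1 sheds 250 req/s to edge-2: 250 each.
    edge-2: 90+250 = 340 > 150
Round 3 — edge-2 crashes.
  edge-2 sheds 340 req/s: no online neighbours, lost.
No further crashes.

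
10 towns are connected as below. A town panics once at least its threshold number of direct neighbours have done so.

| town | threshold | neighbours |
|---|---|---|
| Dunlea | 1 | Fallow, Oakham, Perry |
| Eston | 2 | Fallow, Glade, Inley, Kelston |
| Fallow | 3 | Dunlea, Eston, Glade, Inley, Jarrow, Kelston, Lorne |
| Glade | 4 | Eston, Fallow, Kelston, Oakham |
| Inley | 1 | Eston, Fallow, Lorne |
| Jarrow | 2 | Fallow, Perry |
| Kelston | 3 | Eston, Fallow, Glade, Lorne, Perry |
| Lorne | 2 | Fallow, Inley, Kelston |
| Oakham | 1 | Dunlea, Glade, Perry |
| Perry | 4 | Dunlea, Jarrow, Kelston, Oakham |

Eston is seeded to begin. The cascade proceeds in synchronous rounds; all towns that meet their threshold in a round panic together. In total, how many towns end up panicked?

2

Round 1 — Eston panics (initial).
Round 2 — checking thresholds:
  Fallow: 1 of 7 neighbours < 3, not yet.
  Glade: 1 of 4 neighbours < 4, not yet.
  Inley: 1 of 3 neighbours ≥ 1, panics.
  Kelston: 1 of 5 neighbours < 3, not yet.
Round 3 — no new panics; cascade stops.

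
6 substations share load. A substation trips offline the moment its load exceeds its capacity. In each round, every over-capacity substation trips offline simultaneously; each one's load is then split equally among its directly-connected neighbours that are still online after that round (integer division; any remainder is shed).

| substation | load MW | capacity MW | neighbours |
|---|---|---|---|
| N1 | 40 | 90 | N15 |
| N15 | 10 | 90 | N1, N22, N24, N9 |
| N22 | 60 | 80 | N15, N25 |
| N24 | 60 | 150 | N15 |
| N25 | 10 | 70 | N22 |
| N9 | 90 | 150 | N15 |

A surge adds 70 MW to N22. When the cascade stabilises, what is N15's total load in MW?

75

Round 1 — N22 at 130 > 80. N22 trips offline.
  N22 sheds 130 MW to N15, N25: 65 each.
    N15: 10+65 = 75 ≤ 90
    N25: 10+65 = 75 > 70
Round 2 — N25 trips offline.
  N25 sheds 75 MW: no online neighbours, lost.
No further trips.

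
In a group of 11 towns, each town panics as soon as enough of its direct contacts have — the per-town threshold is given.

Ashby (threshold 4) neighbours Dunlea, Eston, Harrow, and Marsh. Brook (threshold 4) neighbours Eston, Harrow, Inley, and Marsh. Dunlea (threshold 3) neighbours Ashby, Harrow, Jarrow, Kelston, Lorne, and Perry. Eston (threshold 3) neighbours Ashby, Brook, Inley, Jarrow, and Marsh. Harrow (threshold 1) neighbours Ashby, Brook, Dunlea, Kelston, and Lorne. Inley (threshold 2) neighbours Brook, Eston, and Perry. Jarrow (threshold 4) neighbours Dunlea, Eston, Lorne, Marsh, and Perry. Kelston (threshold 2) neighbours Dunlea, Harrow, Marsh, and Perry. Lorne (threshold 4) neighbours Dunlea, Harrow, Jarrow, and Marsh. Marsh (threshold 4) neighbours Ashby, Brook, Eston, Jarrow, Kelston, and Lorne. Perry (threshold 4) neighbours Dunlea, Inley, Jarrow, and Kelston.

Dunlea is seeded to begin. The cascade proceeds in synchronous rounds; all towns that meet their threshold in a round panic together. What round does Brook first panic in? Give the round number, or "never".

Round 1 — Dunlea panics (initial).
Round 2 — checking thresholds:
  Ashby: 1 of 4 neighbours < 4, below threshold.
  Harrow: 1 of 5 neighbours ≥ 1, panics.
  Jarrow: 1 of 5 neighbours < 4, below threshold.
  Kelston: 1 of 4 neighbours < 2, below threshold.
  Lorne: 1 of 4 neighbours < 4, below threshold.
  Perry: 1 of 4 neighbours < 4, below threshold.
Round 3 — checking thresholds:
  Ashby: 2 of 4 neighbours < 4, below threshold.
  Brook: 1 of 4 neighbours < 4, below threshold.
  Jarrow: 1 of 5 neighbours < 4, below threshold.
  Kelston: 2 of 4 neighbours ≥ 2, panics.
  Lorne: 2 of 4 neighbours < 4, below threshold.
  Perry: 1 of 4 neighbours < 4, below threshold.
Round 4 — no new panics; cascade stops.

never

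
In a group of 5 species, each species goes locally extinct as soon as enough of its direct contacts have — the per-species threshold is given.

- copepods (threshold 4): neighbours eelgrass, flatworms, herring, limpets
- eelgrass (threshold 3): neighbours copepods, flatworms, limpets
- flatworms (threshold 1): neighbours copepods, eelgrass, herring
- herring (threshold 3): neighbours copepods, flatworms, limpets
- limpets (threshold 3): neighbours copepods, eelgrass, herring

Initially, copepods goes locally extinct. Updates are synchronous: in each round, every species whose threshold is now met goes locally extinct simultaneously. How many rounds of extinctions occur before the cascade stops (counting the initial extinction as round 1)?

Round 1 — copepods goes locally extinct (initial).
Round 2 — checking thresholds:
  eelgrass: 1 of 3 neighbours < 3, below threshold.
  flatworms: 1 of 3 neighbours ≥ 1, goes locally extinct.
  herring: 1 of 3 neighbours < 3, below threshold.
  limpets: 1 of 3 neighbours < 3, below threshold.
Round 3 — no new extinctions; cascade stops.

2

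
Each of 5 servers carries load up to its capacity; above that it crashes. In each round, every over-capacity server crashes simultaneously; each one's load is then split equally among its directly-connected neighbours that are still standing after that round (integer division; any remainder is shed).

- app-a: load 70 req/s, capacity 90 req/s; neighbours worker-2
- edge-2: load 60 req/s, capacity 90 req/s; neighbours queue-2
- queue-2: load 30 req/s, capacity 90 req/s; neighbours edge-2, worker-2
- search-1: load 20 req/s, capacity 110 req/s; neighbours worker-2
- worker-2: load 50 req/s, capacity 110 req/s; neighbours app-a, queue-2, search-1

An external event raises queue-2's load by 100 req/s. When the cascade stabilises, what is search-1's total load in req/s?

77

Round 1 — queue-2 at 130 > 90. queue-2 crashes.
  queue-2 sheds 130 req/s to edge-2, worker-2: 65 each.
    edge-2: 60+65 = 125 > 90
    worker-2: 50+65 = 115 > 110
Round 2 — edge-2, worker-2 crash.
  edge-2 sheds 125 req/s: no online neighbours, lost.
  worker-2 sheds 115 req/s to app-a, search-1: 57 each (1 lost).
    app-a: 70+57 = 127 > 90
    search-1: 20+57 = 77 ≤ 110
Round 3 — app-a crashes.
  app-a sheds 127 req/s: no online neighbours, lost.
No further crashes.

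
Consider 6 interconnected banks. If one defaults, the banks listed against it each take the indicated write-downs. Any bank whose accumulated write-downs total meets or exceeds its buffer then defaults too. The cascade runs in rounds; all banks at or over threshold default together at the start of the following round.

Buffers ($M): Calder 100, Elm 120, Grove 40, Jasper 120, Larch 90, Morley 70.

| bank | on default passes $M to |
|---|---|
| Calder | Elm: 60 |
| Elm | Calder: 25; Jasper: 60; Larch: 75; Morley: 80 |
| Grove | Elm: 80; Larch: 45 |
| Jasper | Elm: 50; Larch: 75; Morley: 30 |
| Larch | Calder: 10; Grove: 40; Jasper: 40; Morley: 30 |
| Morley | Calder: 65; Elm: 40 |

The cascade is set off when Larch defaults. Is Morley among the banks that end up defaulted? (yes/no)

Round 1 — Larch defaults (initial).
  Calder: +10 → 10 < 100
  Grove: +40 → 40 ≥ 40
  Jasper: +40 → 40 < 120
  Morley: +30 → 30 < 70
Round 2 — Grove defaults.
  Elm: +80 → 80 < 120
No further defaults.

no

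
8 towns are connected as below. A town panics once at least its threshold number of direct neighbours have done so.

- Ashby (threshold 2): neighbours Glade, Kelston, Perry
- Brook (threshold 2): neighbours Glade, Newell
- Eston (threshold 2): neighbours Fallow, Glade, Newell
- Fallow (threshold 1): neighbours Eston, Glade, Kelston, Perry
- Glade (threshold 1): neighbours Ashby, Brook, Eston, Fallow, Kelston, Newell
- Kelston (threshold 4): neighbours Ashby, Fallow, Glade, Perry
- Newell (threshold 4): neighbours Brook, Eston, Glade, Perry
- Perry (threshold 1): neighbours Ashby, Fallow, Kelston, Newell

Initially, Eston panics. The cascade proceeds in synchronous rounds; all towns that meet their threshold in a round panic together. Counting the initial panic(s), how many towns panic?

6

Round 1 — Eston panics (initial).
Round 2 — checking thresholds:
  Fallow: 1 of 4 neighbours ≥ 1, panics.
  Glade: 1 of 6 neighbours ≥ 1, panics.
  Newell: 1 of 4 neighbours < 4, below threshold.
Round 3 — checking thresholds:
  Ashby: 1 of 3 neighbours < 2, below threshold.
  Brook: 1 of 2 neighbours < 2, below threshold.
  Kelston: 2 of 4 neighbours < 4, below threshold.
  Newell: 2 of 4 neighbours < 4, below threshold.
  Perry: 1 of 4 neighbours ≥ 1, panics.
Round 4 — checking thresholds:
  Ashby: 2 of 3 neighbours ≥ 2, panics.
  Brook: 1 of 2 neighbours < 2, below threshold.
  Kelston: 3 of 4 neighbours < 4, below threshold.
  Newell: 3 of 4 neighbours < 4, below threshold.
Round 5 — checking thresholds:
  Brook: 1 of 2 neighbours < 2, below threshold.
  Kelston: 4 of 4 neighbours ≥ 4, panics.
  Newell: 3 of 4 neighbours < 4, below threshold.
Round 6 — no new panics; cascade stops.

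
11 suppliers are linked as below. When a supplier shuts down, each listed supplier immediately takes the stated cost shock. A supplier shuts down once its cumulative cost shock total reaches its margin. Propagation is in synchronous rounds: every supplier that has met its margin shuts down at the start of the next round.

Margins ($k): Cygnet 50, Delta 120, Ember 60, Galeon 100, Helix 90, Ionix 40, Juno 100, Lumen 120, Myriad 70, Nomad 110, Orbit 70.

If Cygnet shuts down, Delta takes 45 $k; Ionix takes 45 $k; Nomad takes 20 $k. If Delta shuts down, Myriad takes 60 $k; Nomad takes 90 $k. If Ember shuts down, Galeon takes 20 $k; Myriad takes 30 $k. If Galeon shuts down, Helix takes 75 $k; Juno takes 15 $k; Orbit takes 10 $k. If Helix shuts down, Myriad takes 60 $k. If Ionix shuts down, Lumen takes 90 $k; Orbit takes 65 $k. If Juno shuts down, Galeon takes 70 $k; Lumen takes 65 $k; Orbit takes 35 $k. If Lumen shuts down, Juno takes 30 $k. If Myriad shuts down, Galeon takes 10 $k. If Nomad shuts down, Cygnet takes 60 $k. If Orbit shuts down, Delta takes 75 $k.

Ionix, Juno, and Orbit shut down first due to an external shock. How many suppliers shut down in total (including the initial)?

Round 1 — Ionix, Juno, Orbit shut down (initial).
  Delta: +75 → 75 < 120
  Galeon: +70 → 70 < 100
  Lumen: +90+65 → 155 ≥ 120
Round 2 — Lumen shuts down.
No further shutdowns.

4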